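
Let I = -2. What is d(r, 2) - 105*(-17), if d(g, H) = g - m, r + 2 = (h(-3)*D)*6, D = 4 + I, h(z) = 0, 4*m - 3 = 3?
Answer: 3563/2 ≈ 1781.5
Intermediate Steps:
m = 3/2 (m = 3/4 + (1/4)*3 = 3/4 + 3/4 = 3/2 ≈ 1.5000)
D = 2 (D = 4 - 2 = 2)
r = -2 (r = -2 + (0*2)*6 = -2 + 0*6 = -2 + 0 = -2)
d(g, H) = -3/2 + g (d(g, H) = g - 1*3/2 = g - 3/2 = -3/2 + g)
d(r, 2) - 105*(-17) = (-3/2 - 2) - 105*(-17) = -7/2 + 1785 = 3563/2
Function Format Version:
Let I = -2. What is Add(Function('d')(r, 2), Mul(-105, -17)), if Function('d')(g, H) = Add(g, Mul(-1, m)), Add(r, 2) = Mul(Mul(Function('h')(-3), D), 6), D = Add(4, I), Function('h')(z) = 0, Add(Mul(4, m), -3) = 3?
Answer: Rational(3563, 2) ≈ 1781.5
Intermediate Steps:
m = Rational(3, 2) (m = Add(Rational(3, 4), Mul(Rational(1, 4), 3)) = Add(Rational(3, 4), Rational(3, 4)) = Rational(3, 2) ≈ 1.5000)
D = 2 (D = Add(4, -2) = 2)
r = -2 (r = Add(-2, Mul(Mul(0, 2), 6)) = Add(-2, Mul(0, 6)) = Add(-2, 0) = -2)
Function('d')(g, H) = Add(Rational(-3, 2), g) (Function('d')(g, H) = Add(g, Mul(-1, Rational(3, 2))) = Add(g, Rational(-3, 2)) = Add(Rational(-3, 2), g))
Add(Function('d')(r, 2), Mul(-105, -17)) = Add(Add(Rational(-3, 2), -2), Mul(-105, -17)) = Add(Rational(-7, 2), 1785) = Rational(3563, 2)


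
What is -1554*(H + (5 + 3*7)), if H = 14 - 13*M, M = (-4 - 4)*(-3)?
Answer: 422688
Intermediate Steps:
M = 24 (M = -8*(-3) = 24)
H = -298 (H = 14 - 13*24 = 14 - 312 = -298)
-1554*(H + (5 + 3*7)) = -1554*(-298 + (5 + 3*7)) = -1554*(-298 + (5 + 21)) = -1554*(-298 + 26) = -1554*(-272) = 422688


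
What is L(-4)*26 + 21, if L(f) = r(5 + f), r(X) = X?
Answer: 47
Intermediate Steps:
L(f) = 5 + f
L(-4)*26 + 21 = (5 - 4)*26 + 21 = 1*26 + 21 = 26 + 21 = 47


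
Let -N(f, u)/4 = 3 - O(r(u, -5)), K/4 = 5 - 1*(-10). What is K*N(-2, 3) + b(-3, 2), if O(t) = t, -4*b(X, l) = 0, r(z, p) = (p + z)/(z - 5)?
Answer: -480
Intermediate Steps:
r(z, p) = (p + z)/(-5 + z)
b(X, l) = 0 (b(X, l) = -¼*0 = 0)
K = 60 (K = 4*(5 - 1*(-10)) = 4*(5 + 10) = 4*15 = 60)
N(f, u) = -8 (N(f, u) = -4*(3 - (-5 + u)/(-5 + u)) = -4*(3 - 1*1) = -4*(3 - 1) = -4*2 = -8)
K*N(-2, 3) + b(-3, 2) = 60*(-8) + 0 = -480 + 0 = -480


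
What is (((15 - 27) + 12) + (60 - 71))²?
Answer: 121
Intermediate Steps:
(((15 - 27) + 12) + (60 - 71))² = ((-12 + 12) - 11)² = (0 - 11)² = (-11)² = 121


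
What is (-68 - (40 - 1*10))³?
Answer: -941192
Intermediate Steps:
(-68 - (40 - 1*10))³ = (-68 - (40 - 10))³ = (-68 - 1*30)³ = (-68 - 30)³ = (-98)³ = -941192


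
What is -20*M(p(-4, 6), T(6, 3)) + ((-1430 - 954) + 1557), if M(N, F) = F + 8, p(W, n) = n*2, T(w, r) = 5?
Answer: -1087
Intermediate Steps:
p(W, n) = 2*n
M(N, F) = 8 + F
-20*M(p(-4, 6), T(6, 3)) + ((-1430 - 954) + 1557) = -20*(8 + 5) + ((-1430 - 954) + 1557) = -20*13 + (-2384 + 1557) = -260 - 827 = -1087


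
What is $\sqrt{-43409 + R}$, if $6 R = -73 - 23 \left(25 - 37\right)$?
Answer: $\frac{i \sqrt{1561506}}{6} \approx 208.27 i$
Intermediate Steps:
$R = \frac{203}{6}$ ($R = \frac{-73 - 23 \left(25 - 37\right)}{6} = \frac{-73 - -276}{6} = \frac{-73 + 276}{6} = \frac{1}{6} \cdot 203 = \frac{203}{6} \approx 33.833$)
$\sqrt{-43409 + R} = \sqrt{-43409 + \frac{203}{6}} = \sqrt{- \frac{260251}{6}} = \frac{i \sqrt{1561506}}{6}$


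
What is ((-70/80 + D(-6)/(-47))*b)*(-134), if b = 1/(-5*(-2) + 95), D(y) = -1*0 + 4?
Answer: 24187/19740 ≈ 1.2253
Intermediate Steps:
D(y) = 4 (D(y) = 0 + 4 = 4)
b = 1/105 (b = 1/(10 + 95) = 1/105 ≈ 0.0095238)
((-70/80 + D(-6)/(-47))*b)*(-134) = ((-70/80 + 4/(-47))*(1/105))*(-134) = ((-70*1/80 + 4*(-1/47))*(1/105))*(-134) = ((-7/8 - 4/47)*(1/105))*(-134) = -361/376*1/105*(-134) = -361/39480*(-134) = 24187/19740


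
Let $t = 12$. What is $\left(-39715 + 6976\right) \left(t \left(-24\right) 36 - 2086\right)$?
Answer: $407731506$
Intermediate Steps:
$\left(-39715 + 6976\right) \left(t \left(-24\right) 36 - 2086\right) = \left(-39715 + 6976\right) \left(12 \left(-24\right) 36 - 2086\right) = - 32739 \left(\left(-288\right) 36 - 2086\right) = - 32739 \left(-10368 - 2086\right) = \left(-32739\right) \left(-12454\right) = 407731506$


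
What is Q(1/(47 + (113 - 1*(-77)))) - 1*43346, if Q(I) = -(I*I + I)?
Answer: -2434701712/56169 ≈ -43346.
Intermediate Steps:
Q(I) = -I - I**2 (Q(I) = -(I**2 + I) = -(I + I**2) = -I - I**2)
Q(1/(47 + (113 - 1*(-77)))) - 1*43346 = -(1 + 1/(47 + (113 - 1*(-77))))/(47 + (113 - 1*(-77))) - 1*43346 = -(1 + 1/(47 + (113 + 77)))/(47 + (113 + 77)) - 43346 = -(1 + 1/(47 + 190))/(47 + 190) - 43346 = -1*(1 + 1/237)/237 - 43346 = -1*1/237*(1 + 1/237) - 43346 = -1*1/237*238/237 - 43346 = -238/56169 - 43346 = -2434701712/56169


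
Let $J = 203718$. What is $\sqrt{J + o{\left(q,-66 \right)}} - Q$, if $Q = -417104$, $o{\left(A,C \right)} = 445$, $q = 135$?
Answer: $417104 + \sqrt{204163} \approx 4.1756 \cdot 10^{5}$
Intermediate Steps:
$\sqrt{J + o{\left(q,-66 \right)}} - Q = \sqrt{203718 + 445} - -417104 = \sqrt{204163} + 417104 = 417104 + \sqrt{204163}$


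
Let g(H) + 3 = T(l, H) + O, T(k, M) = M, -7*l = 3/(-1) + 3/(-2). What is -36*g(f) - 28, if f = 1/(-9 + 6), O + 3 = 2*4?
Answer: -88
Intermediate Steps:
O = 5 (O = -3 + 2*4 = -3 + 8 = 5)
l = 9/14 (l = -(3/(-1) + 3/(-2))/7 = -(3*(-1) + 3*(-½))/7 = -(-3 - 3/2)/7 = -⅐*(-9/2) = 9/14 ≈ 0.64286)
f = -⅓ (f = 1/(-3) = -⅓ ≈ -0.33333)
g(H) = 2 + H (g(H) = -3 + (H + 5) = -3 + (5 + H) = 2 + H)
-36*g(f) - 28 = -36*(2 - ⅓) - 28 = -36*5/3 - 28 = -60 - 28 = -88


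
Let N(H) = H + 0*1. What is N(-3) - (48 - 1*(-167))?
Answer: -218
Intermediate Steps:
N(H) = H (N(H) = H + 0 = H)
N(-3) - (48 - 1*(-167)) = -3 - (48 - 1*(-167)) = -3 - (48 + 167) = -3 - 1*215 = -3 - 215 = -218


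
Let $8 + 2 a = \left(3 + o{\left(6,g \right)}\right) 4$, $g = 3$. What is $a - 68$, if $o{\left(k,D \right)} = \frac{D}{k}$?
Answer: $-65$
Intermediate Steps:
$a = 3$ ($a = -4 + \frac{\left(3 + \frac{3}{6}\right) 4}{2} = -4 + \frac{\left(3 + 3 \cdot \frac{1}{6}\right) 4}{2} = -4 + \frac{\left(3 + \frac{1}{2}\right) 4}{2} = -4 + \frac{\frac{7}{2} \cdot 4}{2} = -4 + \frac{1}{2} \cdot 14 = -4 + 7 = 3$)
$a - 68 = 3 - 68 = -65$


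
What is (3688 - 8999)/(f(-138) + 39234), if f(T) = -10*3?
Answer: -5311/39204 ≈ -0.13547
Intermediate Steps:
f(T) = -30
(3688 - 8999)/(f(-138) + 39234) = (3688 - 8999)/(-30 + 39234) = -5311/39204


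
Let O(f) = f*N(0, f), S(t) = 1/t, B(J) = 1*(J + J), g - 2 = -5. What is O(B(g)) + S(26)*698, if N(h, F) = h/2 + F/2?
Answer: 583/13 ≈ 44.846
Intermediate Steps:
g = -3 (g = 2 - 5 = -3)
B(J) = 2*J (B(J) = 1*(2*J) = 2*J)
N(h, F) = F/2 + h/2 (N(h, F) = h*(½) + F*(½) = h/2 + F/2 = F/2 + h/2)
O(f) = f²/2 (O(f) = f*(f/2 + (½)*0) = f*(f/2 + 0) = f*(f/2) = f²/2)
O(B(g)) + S(26)*698 = (2*(-3))²/2 + 698/26 = (½)*(-6)² + (1/26)*698 = (½)*36 + 349/13 = 18 + 349/13 = 583/13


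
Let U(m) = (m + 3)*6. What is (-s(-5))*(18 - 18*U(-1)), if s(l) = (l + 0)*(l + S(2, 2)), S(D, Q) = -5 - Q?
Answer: 11880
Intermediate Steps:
U(m) = 18 + 6*m (U(m) = (3 + m)*6 = 18 + 6*m)
s(l) = l*(-7 + l) (s(l) = (l + 0)*(l + (-5 - 1*2)) = l*(l + (-5 - 2)) = l*(l - 7) = l*(-7 + l))
(-s(-5))*(18 - 18*U(-1)) = (-(-5)*(-7 - 5))*(18 - 18*(18 + 6*(-1))) = (-(-5)*(-12))*(18 - 18*(18 - 6)) = (-1*60)*(18 - 18*12) = -60*(18 - 216) = -60*(-198) = 11880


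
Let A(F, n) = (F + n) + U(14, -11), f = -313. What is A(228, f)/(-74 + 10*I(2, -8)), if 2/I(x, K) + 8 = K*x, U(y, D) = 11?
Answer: 444/449 ≈ 0.98886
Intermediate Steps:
I(x, K) = 2/(-8 + K*x)
A(F, n) = 11 + F + n (A(F, n) = (F + n) + 11 = 11 + F + n)
A(228, f)/(-74 + 10*I(2, -8)) = (11 + 228 - 313)/(-74 + 10*(2/(-8 - 8*2))) = -74/(-74 + 10*(2/(-8 - 16))) = -74/(-74 + 10*(2/(-24))) = -74/(-74 + 10*(2*(-1/24))) = -74/(-74 + 10*(-1/12)) = -74/(-74 - ⅚) = -74/(-449/6) = -74*(-6/449) = 444/449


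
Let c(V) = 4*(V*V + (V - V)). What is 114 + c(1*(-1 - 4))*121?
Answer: 12214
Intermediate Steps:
c(V) = 4*V² (c(V) = 4*(V² + 0) = 4*V²)
114 + c(1*(-1 - 4))*121 = 114 + (4*(1*(-1 - 4))²)*121 = 114 + (4*(1*(-5))²)*121 = 114 + (4*(-5)²)*121 = 114 + (4*25)*121 = 114 + 100*121 = 114 + 12100 = 12214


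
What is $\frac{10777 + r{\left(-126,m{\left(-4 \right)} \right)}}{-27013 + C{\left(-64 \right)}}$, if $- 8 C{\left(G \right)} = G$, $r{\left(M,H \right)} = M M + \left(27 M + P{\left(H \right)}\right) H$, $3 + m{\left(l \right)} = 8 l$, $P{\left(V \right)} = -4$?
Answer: $- \frac{145863}{27005} \approx -5.4013$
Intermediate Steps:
$m{\left(l \right)} = -3 + 8 l$
$r{\left(M,H \right)} = M^{2} + H \left(-4 + 27 M\right)$ ($r{\left(M,H \right)} = M M + \left(27 M - 4\right) H = M^{2} + \left(-4 + 27 M\right) H = M^{2} + H \left(-4 + 27 M\right)$)
$C{\left(G \right)} = - \frac{G}{8}$
$\frac{10777 + r{\left(-126,m{\left(-4 \right)} \right)}}{-27013 + C{\left(-64 \right)}} = \frac{10777 + \left(\left(-126\right)^{2} - 4 \left(-3 + 8 \left(-4\right)\right) + 27 \left(-3 + 8 \left(-4\right)\right) \left(-126\right)\right)}{-27013 - -8} = \frac{10777 + \left(15876 - 4 \left(-3 - 32\right) + 27 \left(-3 - 32\right) \left(-126\right)\right)}{-27013 + 8} = \frac{10777 + \left(15876 - -140 + 27 \left(-35\right) \left(-126\right)\right)}{-27005} = \left(10777 + \left(15876 + 140 + 119070\right)\right) \left(- \frac{1}{27005}\right) = \left(10777 + 135086\right) \left(- \frac{1}{27005}\right) = 145863 \left(- \frac{1}{27005}\right) = - \frac{145863}{27005}$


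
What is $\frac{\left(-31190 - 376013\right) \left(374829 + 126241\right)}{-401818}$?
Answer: $\frac{102018603605}{200909} \approx 5.0779 \cdot 10^{5}$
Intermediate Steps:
$\frac{\left(-31190 - 376013\right) \left(374829 + 126241\right)}{-401818} = \left(-407203\right) 501070 \left(- \frac{1}{401818}\right) = \left(-204037207210\right) \left(- \frac{1}{401818}\right) = \frac{102018603605}{200909}$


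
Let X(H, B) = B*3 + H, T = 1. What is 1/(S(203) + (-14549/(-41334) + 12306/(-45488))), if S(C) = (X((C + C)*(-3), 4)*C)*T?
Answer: -470050248/115076723327687 ≈ -4.0847e-6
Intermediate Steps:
X(H, B) = H + 3*B (X(H, B) = 3*B + H = H + 3*B)
S(C) = C*(12 - 6*C) (S(C) = (((C + C)*(-3) + 3*4)*C)*1 = (((2*C)*(-3) + 12)*C)*1 = ((-6*C + 12)*C)*1 = ((12 - 6*C)*C)*1 = (C*(12 - 6*C))*1 = C*(12 - 6*C))
1/(S(203) + (-14549/(-41334) + 12306/(-45488))) = 1/(6*203*(2 - 1*203) + (-14549/(-41334) + 12306/(-45488))) = 1/(6*203*(2 - 203) + (-14549*(-1/41334) + 12306*(-1/45488))) = 1/(6*203*(-201) + (14549/41334 - 6153/22744)) = 1/(-244818 + 38287177/470050248) = 1/(-115076723327687/470050248) = -470050248/115076723327687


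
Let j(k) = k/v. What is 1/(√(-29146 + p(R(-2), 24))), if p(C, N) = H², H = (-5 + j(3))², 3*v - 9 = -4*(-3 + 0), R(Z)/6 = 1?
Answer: -49*I*√68930970/68930970 ≈ -0.0059019*I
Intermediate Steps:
R(Z) = 6 (R(Z) = 6*1 = 6)
v = 7 (v = 3 + (-4*(-3 + 0))/3 = 3 + (-4*(-3))/3 = 3 + (⅓)*12 = 3 + 4 = 7)
j(k) = k/7
H = 1024/49 (H = (-5 + (⅐)*3)² = (-5 + 3/7)² = (-32/7)² = 1024/49 ≈ 20.898)
p(C, N) = 1048576/2401 (p(C, N) = (1024/49)² = 1048576/2401)
1/(√(-29146 + p(R(-2), 24))) = 1/(√(-29146 + 1048576/2401)) = 1/(√(-68930970/2401)) = 1/(I*√68930970/49) = -49*I*√68930970/68930970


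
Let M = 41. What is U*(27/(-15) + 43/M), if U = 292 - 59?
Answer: -35882/205 ≈ -175.03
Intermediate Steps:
U = 233
U*(27/(-15) + 43/M) = 233*(27/(-15) + 43/41) = 233*(27*(-1/15) + 43*(1/41)) = 233*(-9/5 + 43/41) = 233*(-154/205) = -35882/205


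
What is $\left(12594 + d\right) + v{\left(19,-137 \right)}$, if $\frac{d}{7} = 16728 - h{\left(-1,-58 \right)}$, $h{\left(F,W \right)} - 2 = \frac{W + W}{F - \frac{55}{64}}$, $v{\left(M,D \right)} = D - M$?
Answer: $\frac{2194416}{17} \approx 1.2908 \cdot 10^{5}$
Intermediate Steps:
$h{\left(F,W \right)} = 2 + \frac{2 W}{- \frac{55}{64} + F}$ ($h{\left(F,W \right)} = 2 + \frac{W + W}{F - \frac{55}{64}} = 2 + \frac{2 W}{F - \frac{55}{64}} = 2 + \frac{2 W}{- \frac{55}{64} + F}$)
$d = \frac{1982970}{17}$ ($d = 7 \left(16728 - \frac{2 \left(-55 + 64 \left(-1\right) + 64 \left(-58\right)\right)}{-55 + 64 \left(-1\right)}\right) = 7 \left(16728 - \frac{2 \left(-55 - 64 - 3712\right)}{-55 - 64}\right) = 7 \left(16728 - 2 \frac{1}{-119} \left(-3831\right)\right) = 7 \left(16728 - 2 \left(- \frac{1}{119}\right) \left(-3831\right)\right) = 7 \left(16728 - \frac{7662}{119}\right) = 7 \cdot \frac{1982970}{119} = \frac{1982970}{17} \approx 1.1665 \cdot 10^{5}$)
$\left(12594 + d\right) + v{\left(19,-137 \right)} = \left(12594 + \frac{1982970}{17}\right) - 156 = \frac{2197068}{17} - 156 = \frac{2194416}{17}$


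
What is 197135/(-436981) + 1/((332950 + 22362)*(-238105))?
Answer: -16677929272264581/36969275933408560 ≈ -0.45113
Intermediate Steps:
197135/(-436981) + 1/((332950 + 22362)*(-238105)) = 197135*(-1/436981) - 1/238105/355312 = -197135/436981 + (1/355312)*(-1/238105) = -197135/436981 - 1/84601563760 = -16677929272264581/36969275933408560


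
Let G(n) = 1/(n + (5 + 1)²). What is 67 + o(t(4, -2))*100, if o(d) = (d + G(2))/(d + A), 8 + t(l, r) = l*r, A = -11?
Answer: 64721/513 ≈ 126.16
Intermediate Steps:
G(n) = 1/(36 + n) (G(n) = 1/(n + 6²) = 1/(n + 36) = 1/(36 + n))
t(l, r) = -8 + l*r
o(d) = (1/38 + d)/(-11 + d) (o(d) = (d + 1/(36 + 2))/(d - 11) = (d + 1/38)/(-11 + d) = (1/38 + d)/(-11 + d))
67 + o(t(4, -2))*100 = 67 + ((1/38 + (-8 + 4*(-2)))/(-11 + (-8 + 4*(-2))))*100 = 67 + ((1/38 + (-8 - 8))/(-11 + (-8 - 8)))*100 = 67 + ((1/38 - 16)/(-11 - 16))*100 = 67 + (-607/38/(-27))*100 = 67 - 1/27*(-607/38)*100 = 67 + (607/1026)*100 = 67 + 30350/513 = 64721/513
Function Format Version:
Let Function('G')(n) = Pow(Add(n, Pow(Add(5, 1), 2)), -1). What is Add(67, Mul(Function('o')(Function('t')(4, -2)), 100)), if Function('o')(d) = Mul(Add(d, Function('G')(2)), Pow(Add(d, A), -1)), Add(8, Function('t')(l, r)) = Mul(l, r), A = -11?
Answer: Rational(64721, 513) ≈ 126.16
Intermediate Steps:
Function('G')(n) = Pow(Add(36, n), -1) (Function('G')(n) = Pow(Add(n, Pow(6, 2)), -1) = Pow(Add(n, 36), -1) = Pow(Add(36, n), -1))
Function('t')(l, r) = Add(-8, Mul(l, r))
Function('o')(d) = Mul(Pow(Add(-11, d), -1), Add(Rational(1, 38), d)) (Function('o')(d) = Mul(Add(d, Pow(Add(36, 2), -1)), Pow(Add(d, -11), -1)) = Mul(Add(d, Pow(38, -1)), Pow(Add(-11, d), -1)) = Mul(Add(d, Rational(1, 38)), Pow(Add(-11, d), -1)) = Mul(Add(Rational(1, 38), d), Pow(Add(-11, d), -1)) = Mul(Pow(Add(-11, d), -1), Add(Rational(1, 38), d)))
Add(67, Mul(Function('o')(Function('t')(4, -2)), 100)) = Add(67, Mul(Mul(Pow(Add(-11, Add(-8, Mul(4, -2))), -1), Add(Rational(1, 38), Add(-8, Mul(4, -2)))), 100)) = Add(67, Mul(Mul(Pow(Add(-11, Add(-8, -8)), -1), Add(Rational(1, 38), Add(-8, -8))), 100)) = Add(67, Mul(Mul(Pow(Add(-11, -16), -1), Add(Rational(1, 38), -16)), 100)) = Add(67, Mul(Mul(Pow(-27, -1), Rational(-607, 38)), 100)) = Add(67, Mul(Mul(Rational(-1, 27), Rational(-607, 38)), 100)) = Add(67, Mul(Rational(607, 1026), 100)) = Add(67, Rational(30350, 513)) = Rational(64721, 513)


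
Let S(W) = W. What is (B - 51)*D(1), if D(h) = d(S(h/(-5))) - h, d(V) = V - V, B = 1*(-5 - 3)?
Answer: 59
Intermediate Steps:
B = -8 (B = 1*(-8) = -8)
d(V) = 0
D(h) = -h (D(h) = 0 - h = -h)
(B - 51)*D(1) = (-8 - 51)*(-1*1) = -59*(-1) = 59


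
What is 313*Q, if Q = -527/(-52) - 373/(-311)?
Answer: 57370709/16172 ≈ 3547.5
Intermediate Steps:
Q = 183293/16172 (Q = -527*(-1/52) - 373*(-1/311) = 527/52 + 373/311 = 183293/16172 ≈ 11.334)
313*Q = 313*(183293/16172) = 57370709/16172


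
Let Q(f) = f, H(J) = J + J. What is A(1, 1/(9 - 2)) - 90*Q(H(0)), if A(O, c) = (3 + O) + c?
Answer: 29/7 ≈ 4.1429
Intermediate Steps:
H(J) = 2*J
A(O, c) = 3 + O + c
A(1, 1/(9 - 2)) - 90*Q(H(0)) = (3 + 1 + 1/(9 - 2)) - 180*0 = (3 + 1 + 1/7) - 90*0 = (3 + 1 + 1/7) + 0 = 29/7 + 0 = 29/7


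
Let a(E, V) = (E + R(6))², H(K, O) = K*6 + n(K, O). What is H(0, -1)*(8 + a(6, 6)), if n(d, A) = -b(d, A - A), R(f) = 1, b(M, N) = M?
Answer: 0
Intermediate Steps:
n(d, A) = -d
H(K, O) = 5*K (H(K, O) = K*6 - K = 6*K - K = 5*K)
a(E, V) = (1 + E)² (a(E, V) = (E + 1)² = (1 + E)²)
H(0, -1)*(8 + a(6, 6)) = (5*0)*(8 + (1 + 6)²) = 0*(8 + 7²) = 0*(8 + 49) = 0*57 = 0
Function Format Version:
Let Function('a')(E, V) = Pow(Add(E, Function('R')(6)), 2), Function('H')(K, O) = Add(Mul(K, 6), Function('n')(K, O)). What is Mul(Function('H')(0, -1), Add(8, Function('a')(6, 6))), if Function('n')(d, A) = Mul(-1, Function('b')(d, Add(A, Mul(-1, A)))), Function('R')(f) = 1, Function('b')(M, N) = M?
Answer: 0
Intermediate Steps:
Function('n')(d, A) = Mul(-1, d)
Function('H')(K, O) = Mul(5, K) (Function('H')(K, O) = Add(Mul(K, 6), Mul(-1, K)) = Add(Mul(6, K), Mul(-1, K)) = Mul(5, K))
Function('a')(E, V) = Pow(Add(1, E), 2) (Function('a')(E, V) = Pow(Add(E, 1), 2) = Pow(Add(1, E), 2))
Mul(Function('H')(0, -1), Add(8, Function('a')(6, 6))) = Mul(Mul(5, 0), Add(8, Pow(Add(1, 6), 2))) = Mul(0, Add(8, Pow(7, 2))) = Mul(0, Add(8, 49)) = Mul(0, 57) = 0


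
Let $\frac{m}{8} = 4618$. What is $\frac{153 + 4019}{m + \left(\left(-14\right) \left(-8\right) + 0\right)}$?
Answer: $\frac{1043}{9264} \approx 0.11259$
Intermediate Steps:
$m = 36944$ ($m = 8 \cdot 4618 = 36944$)
$\frac{153 + 4019}{m + \left(\left(-14\right) \left(-8\right) + 0\right)} = \frac{153 + 4019}{36944 + \left(\left(-14\right) \left(-8\right) + 0\right)} = \frac{4172}{36944 + \left(112 + 0\right)} = \frac{4172}{36944 + 112} = \frac{4172}{37056} = 4172 \cdot \frac{1}{37056} = \frac{1043}{9264}$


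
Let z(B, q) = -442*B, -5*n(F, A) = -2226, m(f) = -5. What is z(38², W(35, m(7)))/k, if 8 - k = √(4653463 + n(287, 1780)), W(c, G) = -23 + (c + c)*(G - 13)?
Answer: 25529920/23269221 + 638248*√116347705/23269221 ≈ 296.96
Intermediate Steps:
n(F, A) = 2226/5 (n(F, A) = -⅕*(-2226) = 2226/5)
W(c, G) = -23 + 2*c*(-13 + G) (W(c, G) = -23 + (2*c)*(-13 + G) = -23 + 2*c*(-13 + G))
k = 8 - √116347705/5 (k = 8 - √(4653463 + 2226/5) = 8 - √(23269541/5) = 8 - √116347705/5 ≈ -2149.3)
z(38², W(35, m(7)))/k = (-442*38²)/(8 - √116347705/5) = (-442*1444)/(8 - √116347705/5) = -638248/(8 - √116347705/5)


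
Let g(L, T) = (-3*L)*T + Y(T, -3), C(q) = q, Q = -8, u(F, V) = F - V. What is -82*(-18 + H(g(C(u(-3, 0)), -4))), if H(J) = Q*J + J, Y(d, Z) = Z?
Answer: -20910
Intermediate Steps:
g(L, T) = -3 - 3*L*T (g(L, T) = (-3*L)*T - 3 = -3*L*T - 3 = -3 - 3*L*T)
H(J) = -7*J (H(J) = -8*J + J = -7*J)
-82*(-18 + H(g(C(u(-3, 0)), -4))) = -82*(-18 - 7*(-3 - 3*(-3 - 1*0)*(-4))) = -82*(-18 - 7*(-3 - 3*(-3 + 0)*(-4))) = -82*(-18 - 7*(-3 - 3*(-3)*(-4))) = -82*(-18 - 7*(-3 - 36)) = -82*(-18 - 7*(-39)) = -82*(-18 + 273) = -82*255 = -20910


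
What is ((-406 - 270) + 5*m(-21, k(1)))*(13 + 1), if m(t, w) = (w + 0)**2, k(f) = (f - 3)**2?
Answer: -8344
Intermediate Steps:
k(f) = (-3 + f)**2
m(t, w) = w**2
((-406 - 270) + 5*m(-21, k(1)))*(13 + 1) = ((-406 - 270) + 5*((-3 + 1)**2)**2)*(13 + 1) = (-676 + 5*((-2)**2)**2)*14 = (-676 + 5*4**2)*14 = (-676 + 5*16)*14 = (-676 + 80)*14 = -596*14 = -8344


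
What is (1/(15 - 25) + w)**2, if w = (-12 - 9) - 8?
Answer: 84681/100 ≈ 846.81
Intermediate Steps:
w = -29 (w = -21 - 8 = -29)
(1/(15 - 25) + w)**2 = (1/(15 - 25) - 29)**2 = (1/(-10) - 29)**2 = (-1/10 - 29)**2 = (-291/10)**2 = 84681/100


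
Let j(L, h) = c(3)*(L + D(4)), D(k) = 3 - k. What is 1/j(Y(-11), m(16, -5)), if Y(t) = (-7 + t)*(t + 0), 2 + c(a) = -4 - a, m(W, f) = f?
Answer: -1/1773 ≈ -0.00056402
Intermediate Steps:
c(a) = -6 - a (c(a) = -2 + (-4 - a) = -6 - a)
Y(t) = t*(-7 + t) (Y(t) = (-7 + t)*t = t*(-7 + t))
j(L, h) = 9 - 9*L (j(L, h) = (-6 - 1*3)*(L + (3 - 1*4)) = (-6 - 3)*(L + (3 - 4)) = -9*(L - 1) = -9*(-1 + L) = 9 - 9*L)
1/j(Y(-11), m(16, -5)) = 1/(9 - (-99)*(-7 - 11)) = 1/(9 - (-99)*(-18)) = 1/(9 - 9*198) = 1/(9 - 1782) = 1/(-1773) = -1/1773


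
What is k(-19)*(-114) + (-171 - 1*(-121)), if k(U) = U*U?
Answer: -41204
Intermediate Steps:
k(U) = U**2
k(-19)*(-114) + (-171 - 1*(-121)) = (-19)**2*(-114) + (-171 - 1*(-121)) = 361*(-114) + (-171 + 121) = -41154 - 50 = -41204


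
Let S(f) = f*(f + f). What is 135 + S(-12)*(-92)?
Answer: -26361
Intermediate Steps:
S(f) = 2*f**2 (S(f) = f*(2*f) = 2*f**2)
135 + S(-12)*(-92) = 135 + (2*(-12)**2)*(-92) = 135 + (2*144)*(-92) = 135 + 288*(-92) = 135 - 26496 = -26361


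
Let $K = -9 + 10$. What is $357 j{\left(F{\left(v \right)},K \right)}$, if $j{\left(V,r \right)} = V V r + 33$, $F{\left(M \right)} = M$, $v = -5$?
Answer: $20706$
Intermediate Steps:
$K = 1$
$j{\left(V,r \right)} = 33 + r V^{2}$ ($j{\left(V,r \right)} = V^{2} r + 33 = r V^{2} + 33 = 33 + r V^{2}$)
$357 j{\left(F{\left(v \right)},K \right)} = 357 \left(33 + 1 \left(-5\right)^{2}\right) = 357 \left(33 + 1 \cdot 25\right) = 357 \left(33 + 25\right) = 357 \cdot 58 = 20706$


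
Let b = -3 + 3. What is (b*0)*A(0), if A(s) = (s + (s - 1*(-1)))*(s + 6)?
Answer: 0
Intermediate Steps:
b = 0
A(s) = (1 + 2*s)*(6 + s) (A(s) = (s + (s + 1))*(6 + s) = (s + (1 + s))*(6 + s) = (1 + 2*s)*(6 + s))
(b*0)*A(0) = (0*0)*(6 + 2*0² + 13*0) = 0*(6 + 2*0 + 0) = 0*(6 + 0 + 0) = 0*6 = 0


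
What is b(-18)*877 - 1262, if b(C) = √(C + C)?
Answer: -1262 + 5262*I ≈ -1262.0 + 5262.0*I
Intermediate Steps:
b(C) = √2*√C (b(C) = √(2*C) = √2*√C)
b(-18)*877 - 1262 = (√2*√(-18))*877 - 1262 = (√2*(3*I*√2))*877 - 1262 = (6*I)*877 - 1262 = 5262*I - 1262 = -1262 + 5262*I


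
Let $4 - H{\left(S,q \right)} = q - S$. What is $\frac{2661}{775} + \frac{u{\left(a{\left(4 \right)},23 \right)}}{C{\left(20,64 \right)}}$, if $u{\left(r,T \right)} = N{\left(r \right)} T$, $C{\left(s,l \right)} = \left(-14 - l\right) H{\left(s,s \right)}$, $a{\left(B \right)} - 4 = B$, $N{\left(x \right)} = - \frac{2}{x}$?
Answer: $\frac{3338753}{967200} \approx 3.452$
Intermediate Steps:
$a{\left(B \right)} = 4 + B$
$H{\left(S,q \right)} = 4 + S - q$ ($H{\left(S,q \right)} = 4 - \left(q - S\right) = 4 + \left(S - q\right) = 4 + S - q$)
$C{\left(s,l \right)} = -56 - 4 l$ ($C{\left(s,l \right)} = \left(-14 - l\right) \left(4 + s - s\right) = \left(-14 - l\right) 4 = -56 - 4 l$)
$u{\left(r,T \right)} = - \frac{2 T}{r}$ ($u{\left(r,T \right)} = - \frac{2}{r} T = - \frac{2 T}{r}$)
$\frac{2661}{775} + \frac{u{\left(a{\left(4 \right)},23 \right)}}{C{\left(20,64 \right)}} = \frac{2661}{775} + \frac{\left(-2\right) 23 \frac{1}{4 + 4}}{-56 - 256} = 2661 \cdot \frac{1}{775} + \frac{\left(-2\right) 23 \cdot \frac{1}{8}}{-56 - 256} = \frac{2661}{775} + \frac{\left(-2\right) 23 \cdot \frac{1}{8}}{-312} = \frac{2661}{775} - - \frac{23}{1248} = \frac{2661}{775} + \frac{23}{1248} = \frac{3338753}{967200}$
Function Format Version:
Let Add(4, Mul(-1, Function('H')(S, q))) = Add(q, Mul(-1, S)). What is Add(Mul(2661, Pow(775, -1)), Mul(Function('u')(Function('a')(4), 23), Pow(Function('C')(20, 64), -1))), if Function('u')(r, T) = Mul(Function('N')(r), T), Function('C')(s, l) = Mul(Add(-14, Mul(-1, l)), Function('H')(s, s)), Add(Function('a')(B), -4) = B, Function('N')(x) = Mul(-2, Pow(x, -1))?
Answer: Rational(3338753, 967200) ≈ 3.4520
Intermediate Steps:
Function('a')(B) = Add(4, B)
Function('H')(S, q) = Add(4, S, Mul(-1, q)) (Function('H')(S, q) = Add(4, Mul(-1, Add(q, Mul(-1, S)))) = Add(4, Add(S, Mul(-1, q))) = Add(4, S, Mul(-1, q)))
Function('C')(s, l) = Add(-56, Mul(-4, l)) (Function('C')(s, l) = Mul(Add(-14, Mul(-1, l)), Add(4, s, Mul(-1, s))) = Mul(Add(-14, Mul(-1, l)), 4) = Add(-56, Mul(-4, l)))
Function('u')(r, T) = Mul(-2, T, Pow(r, -1)) (Function('u')(r, T) = Mul(Mul(-2, Pow(r, -1)), T) = Mul(-2, T, Pow(r, -1)))
Add(Mul(2661, Pow(775, -1)), Mul(Function('u')(Function('a')(4), 23), Pow(Function('C')(20, 64), -1))) = Add(Mul(2661, Pow(775, -1)), Mul(Mul(-2, 23, Pow(Add(4, 4), -1)), Pow(Add(-56, Mul(-4, 64)), -1))) = Add(Mul(2661, Rational(1, 775)), Mul(Mul(-2, 23, Pow(8, -1)), Pow(Add(-56, -256), -1))) = Add(Rational(2661, 775), Mul(Mul(-2, 23, Rational(1, 8)), Pow(-312, -1))) = Add(Rational(2661, 775), Mul(Rational(-23, 4), Rational(-1, 312))) = Add(Rational(2661, 775), Rational(23, 1248)) = Rational(3338753, 967200)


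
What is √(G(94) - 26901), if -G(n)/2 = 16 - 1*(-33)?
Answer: 7*I*√551 ≈ 164.31*I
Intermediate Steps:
G(n) = -98 (G(n) = -2*(16 - 1*(-33)) = -2*(16 + 33) = -2*49 = -98)
√(G(94) - 26901) = √(-98 - 26901) = √(-26999) = 7*I*√551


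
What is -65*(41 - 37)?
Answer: -260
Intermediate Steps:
-65*(41 - 37) = -65*4 = -260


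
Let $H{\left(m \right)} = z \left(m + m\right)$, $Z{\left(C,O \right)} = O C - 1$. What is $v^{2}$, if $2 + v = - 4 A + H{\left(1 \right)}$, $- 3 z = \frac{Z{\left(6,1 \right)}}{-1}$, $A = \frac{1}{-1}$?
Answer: $\frac{256}{9} \approx 28.444$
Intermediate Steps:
$A = -1$
$Z{\left(C,O \right)} = -1 + C O$ ($Z{\left(C,O \right)} = C O - 1 = -1 + C O$)
$z = \frac{5}{3}$ ($z = - \frac{\left(-1 + 6 \cdot 1\right) \frac{1}{-1}}{3} = - \frac{\left(-1 + 6\right) \left(-1\right)}{3} = - \frac{5 \left(-1\right)}{3} = \left(- \frac{1}{3}\right) \left(-5\right) = \frac{5}{3} \approx 1.6667$)
$H{\left(m \right)} = \frac{10 m}{3}$ ($H{\left(m \right)} = \frac{5 \left(m + m\right)}{3} = \frac{5 \cdot 2 m}{3} = \frac{10 m}{3}$)
$v = \frac{16}{3}$ ($v = -2 + \left(\left(-4\right) \left(-1\right) + \frac{10}{3} \cdot 1\right) = -2 + \left(4 + \frac{10}{3}\right) = -2 + \frac{22}{3} = \frac{16}{3} \approx 5.3333$)
$v^{2} = \left(\frac{16}{3}\right)^{2} = \frac{256}{9}$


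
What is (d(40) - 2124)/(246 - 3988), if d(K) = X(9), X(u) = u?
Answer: 2115/3742 ≈ 0.56521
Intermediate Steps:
d(K) = 9
(d(40) - 2124)/(246 - 3988) = (9 - 2124)/(246 - 3988) = -2115/(-3742) = -2115*(-1/3742) = 2115/3742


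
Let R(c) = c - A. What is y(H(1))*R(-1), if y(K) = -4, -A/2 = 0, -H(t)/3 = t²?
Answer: 4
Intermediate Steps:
H(t) = -3*t²
A = 0 (A = -2*0 = 0)
R(c) = c (R(c) = c - 1*0 = c + 0 = c)
y(H(1))*R(-1) = -4*(-1) = 4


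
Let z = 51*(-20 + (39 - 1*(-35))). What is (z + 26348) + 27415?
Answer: 56517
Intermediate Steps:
z = 2754 (z = 51*(-20 + (39 + 35)) = 51*(-20 + 74) = 51*54 = 2754)
(z + 26348) + 27415 = (2754 + 26348) + 27415 = 29102 + 27415 = 56517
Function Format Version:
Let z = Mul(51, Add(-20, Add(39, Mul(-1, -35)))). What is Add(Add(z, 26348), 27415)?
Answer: 56517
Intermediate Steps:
z = 2754 (z = Mul(51, Add(-20, Add(39, 35))) = Mul(51, Add(-20, 74)) = Mul(51, 54) = 2754)
Add(Add(z, 26348), 27415) = Add(Add(2754, 26348), 27415) = Add(29102, 27415) = 56517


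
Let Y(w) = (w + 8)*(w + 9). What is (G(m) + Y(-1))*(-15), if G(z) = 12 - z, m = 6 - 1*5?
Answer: -1005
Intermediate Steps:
m = 1 (m = 6 - 5 = 1)
Y(w) = (8 + w)*(9 + w)
(G(m) + Y(-1))*(-15) = ((12 - 1*1) + (72 + (-1)² + 17*(-1)))*(-15) = ((12 - 1) + (72 + 1 - 17))*(-15) = (11 + 56)*(-15) = 67*(-15) = -1005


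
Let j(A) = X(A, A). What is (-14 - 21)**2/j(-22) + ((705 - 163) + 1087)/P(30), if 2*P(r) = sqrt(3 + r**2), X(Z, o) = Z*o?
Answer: 1225/484 + 1086*sqrt(903)/301 ≈ 110.95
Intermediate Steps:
j(A) = A**2 (j(A) = A*A = A**2)
P(r) = sqrt(3 + r**2)/2
(-14 - 21)**2/j(-22) + ((705 - 163) + 1087)/P(30) = (-14 - 21)**2/((-22)**2) + ((705 - 163) + 1087)/((sqrt(3 + 30**2)/2)) = (-35)**2/484 + (542 + 1087)/((sqrt(3 + 900)/2)) = 1225*(1/484) + 1629/((sqrt(903)/2)) = 1225/484 + 1629*(2*sqrt(903)/903) = 1225/484 + 1086*sqrt(903)/301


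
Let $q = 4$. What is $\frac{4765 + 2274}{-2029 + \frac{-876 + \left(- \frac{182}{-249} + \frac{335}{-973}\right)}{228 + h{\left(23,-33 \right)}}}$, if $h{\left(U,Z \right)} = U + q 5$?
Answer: $- \frac{462160094613}{133430329924} \approx -3.4637$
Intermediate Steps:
$h{\left(U,Z \right)} = 20 + U$ ($h{\left(U,Z \right)} = U + 4 \cdot 5 = U + 20 = 20 + U$)
$\frac{4765 + 2274}{-2029 + \frac{-876 + \left(- \frac{182}{-249} + \frac{335}{-973}\right)}{228 + h{\left(23,-33 \right)}}} = \frac{4765 + 2274}{-2029 + \frac{-876 + \left(- \frac{182}{-249} + \frac{335}{-973}\right)}{228 + \left(20 + 23\right)}} = \frac{7039}{-2029 + \frac{-876 + \left(\left(-182\right) \left(- \frac{1}{249}\right) + 335 \left(- \frac{1}{973}\right)\right)}{228 + 43}} = \frac{7039}{-2029 + \frac{-876 + \left(\frac{182}{249} - \frac{335}{973}\right)}{271}} = \frac{7039}{-2029 + \left(-876 + \frac{93671}{242277}\right) \frac{1}{271}} = \frac{7039}{-2029 - \frac{212140981}{65657067}} = \frac{7039}{- \frac{133430329924}{65657067}} = 7039 \left(- \frac{65657067}{133430329924}\right) = - \frac{462160094613}{133430329924}$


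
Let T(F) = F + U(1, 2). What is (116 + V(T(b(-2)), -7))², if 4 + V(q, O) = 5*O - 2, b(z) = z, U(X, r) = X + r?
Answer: 5625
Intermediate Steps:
T(F) = 3 + F (T(F) = F + (1 + 2) = F + 3 = 3 + F)
V(q, O) = -6 + 5*O (V(q, O) = -4 + (5*O - 2) = -4 + (-2 + 5*O) = -6 + 5*O)
(116 + V(T(b(-2)), -7))² = (116 + (-6 + 5*(-7)))² = (116 + (-6 - 35))² = (116 - 41)² = 75² = 5625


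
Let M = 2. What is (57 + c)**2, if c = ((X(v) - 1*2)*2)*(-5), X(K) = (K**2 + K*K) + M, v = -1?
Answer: 1369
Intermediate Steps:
X(K) = 2 + 2*K**2 (X(K) = (K**2 + K*K) + 2 = (K**2 + K**2) + 2 = 2*K**2 + 2 = 2 + 2*K**2)
c = -20 (c = (((2 + 2*(-1)**2) - 1*2)*2)*(-5) = (((2 + 2*1) - 2)*2)*(-5) = (((2 + 2) - 2)*2)*(-5) = ((4 - 2)*2)*(-5) = (2*2)*(-5) = 4*(-5) = -20)
(57 + c)**2 = (57 - 20)**2 = 37**2 = 1369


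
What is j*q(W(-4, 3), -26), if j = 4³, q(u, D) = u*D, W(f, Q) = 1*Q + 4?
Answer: -11648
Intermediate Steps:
W(f, Q) = 4 + Q (W(f, Q) = Q + 4 = 4 + Q)
q(u, D) = D*u
j = 64
j*q(W(-4, 3), -26) = 64*(-26*(4 + 3)) = 64*(-26*7) = 64*(-182) = -11648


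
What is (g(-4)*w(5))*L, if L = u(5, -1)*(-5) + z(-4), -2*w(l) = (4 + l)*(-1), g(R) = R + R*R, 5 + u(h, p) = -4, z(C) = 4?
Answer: 2646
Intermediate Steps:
u(h, p) = -9 (u(h, p) = -5 - 4 = -9)
g(R) = R + R**2
w(l) = 2 + l/2 (w(l) = -(4 + l)*(-1)/2 = -(-4 - l)/2 = 2 + l/2)
L = 49 (L = -9*(-5) + 4 = 45 + 4 = 49)
(g(-4)*w(5))*L = ((-4*(1 - 4))*(2 + (1/2)*5))*49 = ((-4*(-3))*(2 + 5/2))*49 = (12*(9/2))*49 = 54*49 = 2646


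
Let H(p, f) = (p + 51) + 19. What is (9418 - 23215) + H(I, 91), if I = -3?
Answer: -13730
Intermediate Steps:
H(p, f) = 70 + p (H(p, f) = (51 + p) + 19 = 70 + p)
(9418 - 23215) + H(I, 91) = (9418 - 23215) + (70 - 3) = -13797 + 67 = -13730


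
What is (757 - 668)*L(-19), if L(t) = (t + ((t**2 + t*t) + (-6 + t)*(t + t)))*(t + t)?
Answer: -5590446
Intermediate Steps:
L(t) = 2*t*(t + 2*t**2 + 2*t*(-6 + t)) (L(t) = (t + ((t**2 + t**2) + (-6 + t)*(2*t)))*(2*t) = (t + (2*t**2 + 2*t*(-6 + t)))*(2*t) = (t + 2*t**2 + 2*t*(-6 + t))*(2*t) = 2*t*(t + 2*t**2 + 2*t*(-6 + t)))
(757 - 668)*L(-19) = (757 - 668)*((-19)**2*(-22 + 8*(-19))) = 89*(361*(-22 - 152)) = 89*(361*(-174)) = 89*(-62814) = -5590446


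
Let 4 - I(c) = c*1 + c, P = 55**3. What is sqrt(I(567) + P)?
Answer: sqrt(165245) ≈ 406.50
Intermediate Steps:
P = 166375
I(c) = 4 - 2*c (I(c) = 4 - (c*1 + c) = 4 - (c + c) = 4 - 2*c)
sqrt(I(567) + P) = sqrt((4 - 2*567) + 166375) = sqrt((4 - 1134) + 166375) = sqrt(-1130 + 166375) = sqrt(165245)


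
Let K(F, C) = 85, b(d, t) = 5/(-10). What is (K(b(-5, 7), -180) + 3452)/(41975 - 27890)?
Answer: 393/1565 ≈ 0.25112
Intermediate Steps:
b(d, t) = -1/2 (b(d, t) = 5*(-1/10) = -1/2)
(K(b(-5, 7), -180) + 3452)/(41975 - 27890) = (85 + 3452)/(41975 - 27890) = 3537/14085 = 3537*(1/14085) = 393/1565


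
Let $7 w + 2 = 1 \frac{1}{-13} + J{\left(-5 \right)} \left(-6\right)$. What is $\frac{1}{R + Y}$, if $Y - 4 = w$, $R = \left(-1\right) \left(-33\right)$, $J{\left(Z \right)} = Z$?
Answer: $\frac{91}{3730} \approx 0.024397$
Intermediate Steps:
$w = \frac{363}{91}$ ($w = - \frac{2}{7} + \frac{1 \frac{1}{-13} - -30}{7} = - \frac{2}{7} + \frac{1 \left(- \frac{1}{13}\right) + 30}{7} = - \frac{2}{7} + \frac{- \frac{1}{13} + 30}{7} = - \frac{2}{7} + \frac{1}{7} \cdot \frac{389}{13} = - \frac{2}{7} + \frac{389}{91} = \frac{363}{91} \approx 3.989$)
$R = 33$
$Y = \frac{727}{91}$ ($Y = 4 + \frac{363}{91} = \frac{727}{91} \approx 7.989$)
$\frac{1}{R + Y} = \frac{1}{33 + \frac{727}{91}} = \frac{1}{\frac{3730}{91}} = \frac{91}{3730}$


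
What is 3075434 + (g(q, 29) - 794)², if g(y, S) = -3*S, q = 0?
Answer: 3851595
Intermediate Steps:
3075434 + (g(q, 29) - 794)² = 3075434 + (-3*29 - 794)² = 3075434 + (-87 - 794)² = 3075434 + (-881)² = 3075434 + 776161 = 3851595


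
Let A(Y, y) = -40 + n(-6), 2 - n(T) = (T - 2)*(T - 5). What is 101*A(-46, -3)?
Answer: -12726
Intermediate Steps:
n(T) = 2 - (-5 + T)*(-2 + T) (n(T) = 2 - (T - 2)*(T - 5) = 2 - (-2 + T)*(-5 + T) = 2 - (-5 + T)*(-2 + T))
A(Y, y) = -126 (A(Y, y) = -40 + (-8 - 1*(-6)**2 + 7*(-6)) = -40 + (-8 - 1*36 - 42) = -40 + (-8 - 36 - 42) = -40 - 86 = -126)
101*A(-46, -3) = 101*(-126) = -12726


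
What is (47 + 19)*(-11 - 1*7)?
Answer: -1188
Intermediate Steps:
(47 + 19)*(-11 - 1*7) = 66*(-11 - 7) = 66*(-18) = -1188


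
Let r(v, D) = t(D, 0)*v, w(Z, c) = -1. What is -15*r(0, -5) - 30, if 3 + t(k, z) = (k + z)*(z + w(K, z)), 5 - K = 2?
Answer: -30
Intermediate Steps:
K = 3 (K = 5 - 1*2 = 5 - 2 = 3)
t(k, z) = -3 + (-1 + z)*(k + z) (t(k, z) = -3 + (k + z)*(z - 1) = -3 + (k + z)*(-1 + z) = -3 + (-1 + z)*(k + z))
r(v, D) = v*(-3 - D) (r(v, D) = (-3 + 0² - D - 1*0 + D*0)*v = (-3 + 0 - D + 0 + 0)*v = (-3 - D)*v = v*(-3 - D))
-15*r(0, -5) - 30 = -0*(-3 - 1*(-5)) - 30 = -0*(-3 + 5) - 30 = -0*2 - 30 = -15*0 - 30 = 0 - 30 = -30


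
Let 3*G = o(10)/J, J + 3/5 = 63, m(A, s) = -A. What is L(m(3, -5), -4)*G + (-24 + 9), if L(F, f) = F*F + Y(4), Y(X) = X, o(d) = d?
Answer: -515/36 ≈ -14.306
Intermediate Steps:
J = 312/5 (J = -3/5 + 63 = 312/5 ≈ 62.400)
L(F, f) = 4 + F**2 (L(F, f) = F*F + 4 = F**2 + 4 = 4 + F**2)
G = 25/468 (G = (10/(312/5))/3 = (10*(5/312))/3 = (1/3)*(25/156) = 25/468 ≈ 0.053419)
L(m(3, -5), -4)*G + (-24 + 9) = (4 + (-1*3)**2)*(25/468) + (-24 + 9) = (4 + (-3)**2)*(25/468) - 15 = (4 + 9)*(25/468) - 15 = 13*(25/468) - 15 = 25/36 - 15 = -515/36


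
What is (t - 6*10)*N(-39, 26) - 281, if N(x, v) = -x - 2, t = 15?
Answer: -1946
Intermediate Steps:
N(x, v) = -2 - x
(t - 6*10)*N(-39, 26) - 281 = (15 - 6*10)*(-2 - 1*(-39)) - 281 = (15 - 60)*(-2 + 39) - 281 = -45*37 - 281 = -1665 - 281 = -1946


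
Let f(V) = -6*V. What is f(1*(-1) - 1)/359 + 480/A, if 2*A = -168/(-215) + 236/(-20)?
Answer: -74069172/850471 ≈ -87.092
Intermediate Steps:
A = -2369/430 (A = (-168/(-215) + 236/(-20))/2 = (-168*(-1/215) + 236*(-1/20))/2 = (168/215 - 59/5)/2 = (1/2)*(-2369/215) = -2369/430 ≈ -5.5093)
f(1*(-1) - 1)/359 + 480/A = -6*(1*(-1) - 1)/359 + 480/(-2369/430) = -6*(-1 - 1)*(1/359) + 480*(-430/2369) = -6*(-2)*(1/359) - 206400/2369 = 12*(1/359) - 206400/2369 = 12/359 - 206400/2369 = -74069172/850471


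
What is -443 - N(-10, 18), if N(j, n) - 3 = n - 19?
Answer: -445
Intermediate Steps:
N(j, n) = -16 + n (N(j, n) = 3 + (n - 19) = 3 + (-19 + n) = -16 + n)
-443 - N(-10, 18) = -443 - (-16 + 18) = -443 - 1*2 = -443 - 2 = -445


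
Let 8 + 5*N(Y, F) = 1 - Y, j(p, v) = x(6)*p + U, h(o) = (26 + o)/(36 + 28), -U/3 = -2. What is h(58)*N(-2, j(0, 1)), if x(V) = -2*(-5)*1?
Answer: -21/16 ≈ -1.3125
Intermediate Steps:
U = 6 (U = -3*(-2) = 6)
x(V) = 10 (x(V) = 10*1 = 10)
h(o) = 13/32 + o/64 (h(o) = (26 + o)/64 = (26 + o)*(1/64) = 13/32 + o/64)
j(p, v) = 6 + 10*p (j(p, v) = 10*p + 6 = 6 + 10*p)
N(Y, F) = -7/5 - Y/5 (N(Y, F) = -8/5 + (1 - Y)/5 = -8/5 + (⅕ - Y/5) = -7/5 - Y/5)
h(58)*N(-2, j(0, 1)) = (13/32 + (1/64)*58)*(-7/5 - ⅕*(-2)) = (13/32 + 29/32)*(-7/5 + ⅖) = (21/16)*(-1) = -21/16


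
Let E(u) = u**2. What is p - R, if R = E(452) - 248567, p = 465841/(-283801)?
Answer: 12561417822/283801 ≈ 44261.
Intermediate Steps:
p = -465841/283801 (p = 465841*(-1/283801) = -465841/283801 ≈ -1.6414)
R = -44263 (R = 452**2 - 248567 = 204304 - 248567 = -44263)
p - R = -465841/283801 - 1*(-44263) = -465841/283801 + 44263 = 12561417822/283801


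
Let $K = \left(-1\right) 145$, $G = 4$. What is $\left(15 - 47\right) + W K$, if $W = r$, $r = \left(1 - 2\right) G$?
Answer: $548$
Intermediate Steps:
$r = -4$ ($r = \left(1 - 2\right) 4 = \left(-1\right) 4 = -4$)
$W = -4$
$K = -145$
$\left(15 - 47\right) + W K = \left(15 - 47\right) - -580 = -32 + 580 = 548$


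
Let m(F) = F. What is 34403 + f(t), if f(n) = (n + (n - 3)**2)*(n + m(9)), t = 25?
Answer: 51709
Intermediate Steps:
f(n) = (9 + n)*(n + (-3 + n)**2) (f(n) = (n + (n - 3)**2)*(n + 9) = (n + (-3 + n)**2)*(9 + n) = (9 + n)*(n + (-3 + n)**2))
34403 + f(t) = 34403 + (81 + 25**3 - 36*25 + 4*25**2) = 34403 + (81 + 15625 - 900 + 4*625) = 34403 + (81 + 15625 - 900 + 2500) = 34403 + 17306 = 51709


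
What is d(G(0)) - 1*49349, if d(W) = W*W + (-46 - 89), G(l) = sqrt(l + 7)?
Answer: -49477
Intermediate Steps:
G(l) = sqrt(7 + l)
d(W) = -135 + W**2 (d(W) = W**2 - 135 = -135 + W**2)
d(G(0)) - 1*49349 = (-135 + (sqrt(7 + 0))**2) - 1*49349 = (-135 + (sqrt(7))**2) - 49349 = (-135 + 7) - 49349 = -128 - 49349 = -49477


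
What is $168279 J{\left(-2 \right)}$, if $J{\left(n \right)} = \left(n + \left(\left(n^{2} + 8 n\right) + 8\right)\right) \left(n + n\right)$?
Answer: $4038696$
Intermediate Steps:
$J{\left(n \right)} = 2 n \left(8 + n^{2} + 9 n\right)$ ($J{\left(n \right)} = \left(n + \left(8 + n^{2} + 8 n\right)\right) 2 n = \left(8 + n^{2} + 9 n\right) 2 n = 2 n \left(8 + n^{2} + 9 n\right)$)
$168279 J{\left(-2 \right)} = 168279 \cdot 2 \left(-2\right) \left(8 + \left(-2\right)^{2} + 9 \left(-2\right)\right) = 168279 \cdot 2 \left(-2\right) \left(8 + 4 - 18\right) = 168279 \cdot 2 \left(-2\right) \left(-6\right) = 168279 \cdot 24 = 4038696$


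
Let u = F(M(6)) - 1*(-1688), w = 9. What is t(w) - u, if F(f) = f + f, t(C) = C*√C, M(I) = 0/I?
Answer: -1661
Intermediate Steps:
M(I) = 0
t(C) = C^(3/2)
F(f) = 2*f
u = 1688 (u = 2*0 - 1*(-1688) = 0 + 1688 = 1688)
t(w) - u = 9^(3/2) - 1*1688 = 27 - 1688 = -1661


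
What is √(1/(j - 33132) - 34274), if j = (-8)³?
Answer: I*√9698845697827/16822 ≈ 185.13*I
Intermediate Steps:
j = -512
√(1/(j - 33132) - 34274) = √(1/(-512 - 33132) - 34274) = √(1/(-33644) - 34274) = √(-1/33644 - 34274) = √(-1153114457/33644) = I*√9698845697827/16822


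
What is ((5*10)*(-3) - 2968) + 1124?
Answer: -1994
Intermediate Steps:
((5*10)*(-3) - 2968) + 1124 = (50*(-3) - 2968) + 1124 = (-150 - 2968) + 1124 = -3118 + 1124 = -1994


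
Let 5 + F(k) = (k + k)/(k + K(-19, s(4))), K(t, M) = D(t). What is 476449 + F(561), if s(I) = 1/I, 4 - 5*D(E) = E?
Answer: 673694621/1414 ≈ 4.7645e+5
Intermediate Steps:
D(E) = ⅘ - E/5
K(t, M) = ⅘ - t/5
F(k) = -5 + 2*k/(23/5 + k) (F(k) = -5 + (k + k)/(k + (⅘ - ⅕*(-19))) = -5 + (2*k)/(k + (⅘ + 19/5)) = -5 + (2*k)/(k + 23/5) = -5 + (2*k)/(23/5 + k) = -5 + 2*k/(23/5 + k))
476449 + F(561) = 476449 + 5*(-23 - 3*561)/(23 + 5*561) = 476449 + 5*(-23 - 1683)/(23 + 2805) = 476449 + 5*(-1706)/2828 = 476449 + 5*(1/2828)*(-1706) = 476449 - 4265/1414 = 673694621/1414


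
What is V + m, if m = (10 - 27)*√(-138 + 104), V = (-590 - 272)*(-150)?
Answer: 129300 - 17*I*√34 ≈ 1.293e+5 - 99.126*I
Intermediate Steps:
V = 129300 (V = -862*(-150) = 129300)
m = -17*I*√34 ≈ -99.126*I
V + m = 129300 - 17*I*√34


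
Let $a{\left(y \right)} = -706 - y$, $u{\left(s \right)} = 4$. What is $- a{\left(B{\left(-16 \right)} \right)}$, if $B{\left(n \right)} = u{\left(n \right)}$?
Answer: $710$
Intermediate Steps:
$B{\left(n \right)} = 4$
$- a{\left(B{\left(-16 \right)} \right)} = - (-706 - 4) = \left(-1\right) \left(-710\right) = 710$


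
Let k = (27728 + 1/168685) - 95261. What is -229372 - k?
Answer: -27299811716/168685 ≈ -1.6184e+5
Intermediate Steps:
k = -11391804104/168685 (k = (27728 + 1/168685) - 95261 = 4677297681/168685 - 95261 = -11391804104/168685 ≈ -67533.)
-229372 - k = -229372 - 1*(-11391804104/168685) = -229372 + 11391804104/168685 = -27299811716/168685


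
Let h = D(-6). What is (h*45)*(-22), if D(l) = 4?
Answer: -3960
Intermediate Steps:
h = 4
(h*45)*(-22) = (4*45)*(-22) = 180*(-22) = -3960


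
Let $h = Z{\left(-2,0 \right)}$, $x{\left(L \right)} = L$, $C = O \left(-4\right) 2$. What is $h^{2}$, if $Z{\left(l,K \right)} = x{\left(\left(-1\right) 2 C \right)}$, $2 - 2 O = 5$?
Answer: $576$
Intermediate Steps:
$O = - \frac{3}{2}$ ($O = 1 - \frac{5}{2} = - \frac{3}{2} \approx -1.5$)
$C = 12$ ($C = \left(- \frac{3}{2}\right) \left(-4\right) 2 = 6 \cdot 2 = 12$)
$Z{\left(l,K \right)} = -24$ ($Z{\left(l,K \right)} = \left(-1\right) 2 \cdot 12 = \left(-2\right) 12 = -24$)
$h = -24$
$h^{2} = \left(-24\right)^{2} = 576$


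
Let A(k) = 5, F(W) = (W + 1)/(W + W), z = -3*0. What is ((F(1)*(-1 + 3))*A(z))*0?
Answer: 0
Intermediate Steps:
z = 0
F(W) = (1 + W)/(2*W) (F(W) = (1 + W)/((2*W)) = (1 + W)*(1/(2*W)) = (1 + W)/(2*W))
((F(1)*(-1 + 3))*A(z))*0 = ((((½)*(1 + 1)/1)*(-1 + 3))*5)*0 = ((((½)*1*2)*2)*5)*0 = ((1*2)*5)*0 = (2*5)*0 = 10*0 = 0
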